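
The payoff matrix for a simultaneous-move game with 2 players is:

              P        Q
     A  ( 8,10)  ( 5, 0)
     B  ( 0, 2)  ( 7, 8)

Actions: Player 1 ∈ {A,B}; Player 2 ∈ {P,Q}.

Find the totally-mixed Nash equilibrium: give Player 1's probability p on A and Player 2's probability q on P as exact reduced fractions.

(p,q) = (3/8, 1/5)

P1 indiff ⇒ q·8+(1-q)·5 = q·0+(1-q)·7 ⇒ q(8) = (1-q)(2) ⇒ q = 1/5
P2 indiff ⇒ p·10+(1-p)·2 = p·0+(1-p)·8 ⇒ p(10) = (1-p)(6) ⇒ p = 3/8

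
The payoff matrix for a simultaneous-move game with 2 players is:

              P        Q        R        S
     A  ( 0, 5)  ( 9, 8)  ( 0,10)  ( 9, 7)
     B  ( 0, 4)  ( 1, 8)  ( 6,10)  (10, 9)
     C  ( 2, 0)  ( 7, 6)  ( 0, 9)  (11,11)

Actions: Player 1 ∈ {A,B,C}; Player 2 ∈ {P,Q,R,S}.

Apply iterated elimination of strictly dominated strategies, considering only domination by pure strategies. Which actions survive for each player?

Remaining: P1:{B,C} P2:{R,S}

P2 drop P (Q beats it: A:8>5 B:8>4 C:6>0)
P2 drop Q (R beats it: A:10>8 B:10>8 C:9>6)
P1 drop A (B beats it: R:6>0 S:10>9)
P1→{B,C} P2→{R,S}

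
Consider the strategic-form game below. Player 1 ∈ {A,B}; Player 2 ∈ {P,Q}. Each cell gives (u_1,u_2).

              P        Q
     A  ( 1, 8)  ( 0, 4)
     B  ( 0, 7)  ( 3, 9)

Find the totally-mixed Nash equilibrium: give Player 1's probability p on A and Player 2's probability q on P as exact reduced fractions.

P1 mixes 1/3 on A; P2 mixes 3/4 on P

P1 indiff ⇒ q·1+(1-q)·0 = q·0+(1-q)·3 ⇒ q(1) = (1-q)(3) ⇒ q = 3/4
P2 indiff ⇒ p·8+(1-p)·7 = p·4+(1-p)·9 ⇒ p(4) = (1-p)(2) ⇒ p = 1/3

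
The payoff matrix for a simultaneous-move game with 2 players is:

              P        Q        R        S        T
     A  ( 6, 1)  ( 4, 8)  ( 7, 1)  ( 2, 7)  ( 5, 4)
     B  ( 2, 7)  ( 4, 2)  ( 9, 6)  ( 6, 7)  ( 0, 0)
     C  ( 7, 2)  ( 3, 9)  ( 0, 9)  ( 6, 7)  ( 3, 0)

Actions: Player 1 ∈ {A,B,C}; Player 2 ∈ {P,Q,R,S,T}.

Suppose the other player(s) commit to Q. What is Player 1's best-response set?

argmax u_1 = {A,B}

u_1(A vs Q) = 4
u_1(B vs Q) = 4
u_1(C vs Q) = 3
max payoff 4 at {A,B}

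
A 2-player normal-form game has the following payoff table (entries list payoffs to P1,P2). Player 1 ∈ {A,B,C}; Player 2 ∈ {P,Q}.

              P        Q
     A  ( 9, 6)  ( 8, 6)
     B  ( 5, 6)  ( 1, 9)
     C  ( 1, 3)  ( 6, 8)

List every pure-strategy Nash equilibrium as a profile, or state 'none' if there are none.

Nash profiles: (A,P), (A,Q)

(A,P): NE
(A,Q): NE
(B,P): not NE [P1→A gives 9>5; P2→Q gives 9>6]
(B,Q): not NE [P1→A gives 8>1]
(C,P): not NE [P1→A gives 9>1; P2→Q gives 8>3]
(C,Q): not NE [P1→A gives 8>6]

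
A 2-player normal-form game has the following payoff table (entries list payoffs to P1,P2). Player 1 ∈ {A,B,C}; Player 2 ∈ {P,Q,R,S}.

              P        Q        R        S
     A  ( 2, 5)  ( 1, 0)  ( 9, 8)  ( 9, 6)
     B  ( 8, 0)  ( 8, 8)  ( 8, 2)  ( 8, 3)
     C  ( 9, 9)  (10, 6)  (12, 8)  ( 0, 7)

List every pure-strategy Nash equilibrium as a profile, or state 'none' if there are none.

(A,P): not NE [P1→C gives 9>2; P2→R gives 8>5]
(A,Q): not NE [P1→C gives 10>1; P2→R gives 8>0]
(A,R): not NE [P1→C gives 12>9]
(A,S): not NE [P2→R gives 8>6]
(B,P): not NE [P1→C gives 9>8; P2→Q gives 8>0]
(B,Q): not NE [P1→C gives 10>8]
(B,R): not NE [P1→C gives 12>8; P2→Q gives 8>2]
(B,S): not NE [P1→A gives 9>8; P2→Q gives 8>3]
(C,P): NE
(C,Q): not NE [P2→P gives 9>6]
(C,R): not NE [P2→P gives 9>8]
(C,S): not NE [P1→A gives 9>0; P2→P gives 9>7]

NE set: (C,P)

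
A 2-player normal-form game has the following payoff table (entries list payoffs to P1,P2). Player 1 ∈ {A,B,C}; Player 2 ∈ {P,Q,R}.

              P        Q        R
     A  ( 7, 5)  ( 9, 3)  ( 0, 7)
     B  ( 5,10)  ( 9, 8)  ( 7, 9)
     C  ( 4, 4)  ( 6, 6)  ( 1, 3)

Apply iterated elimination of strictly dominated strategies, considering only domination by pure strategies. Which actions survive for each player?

P1 drop C (B beats it: P:5>4 Q:9>6 R:7>1)
P2 drop Q (P beats it: A:5>3 B:10>8)
P1→{A,B} P2→{P,R}

Survivors P1:{A,B} P2:{P,R}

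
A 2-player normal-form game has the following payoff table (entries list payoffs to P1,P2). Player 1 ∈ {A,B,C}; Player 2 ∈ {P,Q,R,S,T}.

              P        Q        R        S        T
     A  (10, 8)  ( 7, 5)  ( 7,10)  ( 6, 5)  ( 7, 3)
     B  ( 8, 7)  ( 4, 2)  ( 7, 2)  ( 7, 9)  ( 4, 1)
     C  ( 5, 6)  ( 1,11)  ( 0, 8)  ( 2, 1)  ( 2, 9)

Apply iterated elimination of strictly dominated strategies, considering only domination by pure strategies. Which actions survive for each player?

P1 drop C (A beats it: P:10>5 Q:7>1 R:7>0 S:6>2 T:7>2)
P2 drop Q (P beats it: A:8>5 B:7>2)
P2 drop T (P beats it: A:8>3 B:7>1)
P1→{A,B} P2→{P,R,S}

Remaining: P1:{A,B} P2:{P,R,S}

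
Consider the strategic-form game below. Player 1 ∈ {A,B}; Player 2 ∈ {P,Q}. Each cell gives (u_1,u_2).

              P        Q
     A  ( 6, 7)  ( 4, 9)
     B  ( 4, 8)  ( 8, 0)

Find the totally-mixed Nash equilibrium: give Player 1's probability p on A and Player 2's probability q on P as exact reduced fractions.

P1 mixes 4/5 on A; P2 mixes 2/3 on P

P1 indiff ⇒ q·6+(1-q)·4 = q·4+(1-q)·8 ⇒ q(2) = (1-q)(4) ⇒ q = 2/3
P2 indiff ⇒ p·7+(1-p)·8 = p·9+(1-p)·0 ⇒ p(-2) = (1-p)(-8) ⇒ p = 4/5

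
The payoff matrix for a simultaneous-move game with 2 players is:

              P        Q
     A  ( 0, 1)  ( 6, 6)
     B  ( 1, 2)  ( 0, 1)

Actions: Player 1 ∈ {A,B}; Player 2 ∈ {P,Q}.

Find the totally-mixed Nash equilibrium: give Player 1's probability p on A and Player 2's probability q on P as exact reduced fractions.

P1 indiff ⇒ q·0+(1-q)·6 = q·1+(1-q)·0 ⇒ q(-1) = (1-q)(-6) ⇒ q = 6/7
P2 indiff ⇒ p·1+(1-p)·2 = p·6+(1-p)·1 ⇒ p(-5) = (1-p)(-1) ⇒ p = 1/6

p=1/6, q=6/7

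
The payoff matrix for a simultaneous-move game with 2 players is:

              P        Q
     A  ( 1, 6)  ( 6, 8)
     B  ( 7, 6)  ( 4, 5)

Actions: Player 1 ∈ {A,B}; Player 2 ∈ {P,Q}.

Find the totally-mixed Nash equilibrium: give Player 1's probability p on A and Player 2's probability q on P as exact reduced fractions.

p=1/3, q=1/4

P1 indiff ⇒ q·1+(1-q)·6 = q·7+(1-q)·4 ⇒ q(-6) = (1-q)(-2) ⇒ q = 1/4
P2 indiff ⇒ p·6+(1-p)·6 = p·8+(1-p)·5 ⇒ p(-2) = (1-p)(-1) ⇒ p = 1/3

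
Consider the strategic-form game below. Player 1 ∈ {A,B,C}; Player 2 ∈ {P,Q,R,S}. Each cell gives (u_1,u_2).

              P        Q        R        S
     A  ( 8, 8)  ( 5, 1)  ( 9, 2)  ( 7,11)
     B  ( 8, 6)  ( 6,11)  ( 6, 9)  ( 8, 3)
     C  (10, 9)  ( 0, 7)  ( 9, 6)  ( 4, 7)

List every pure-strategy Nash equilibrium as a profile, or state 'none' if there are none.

(A,P): not NE [P1→C gives 10>8; P2→S gives 11>8]
(A,Q): not NE [P1→B gives 6>5; P2→S gives 11>1]
(A,R): not NE [P2→S gives 11>2]
(A,S): not NE [P1→B gives 8>7]
(B,P): not NE [P1→C gives 10>8; P2→Q gives 11>6]
(B,Q): NE
(B,R): not NE [P1→C gives 9>6; P2→Q gives 11>9]
(B,S): not NE [P2→Q gives 11>3]
(C,P): NE
(C,Q): not NE [P1→B gives 6>0; P2→P gives 9>7]
(C,R): not NE [P2→P gives 9>6]
(C,S): not NE [P1→B gives 8>4; P2→P gives 9>7]

Nash profiles: (B,Q), (C,P)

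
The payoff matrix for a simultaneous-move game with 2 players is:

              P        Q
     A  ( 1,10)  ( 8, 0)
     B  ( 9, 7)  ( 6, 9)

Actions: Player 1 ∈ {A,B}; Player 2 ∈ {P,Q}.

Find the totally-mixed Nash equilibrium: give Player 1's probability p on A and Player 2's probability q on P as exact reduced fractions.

P1 mixes 1/6 on A; P2 mixes 1/5 on P

P1 indiff ⇒ q·1+(1-q)·8 = q·9+(1-q)·6 ⇒ q(-8) = (1-q)(-2) ⇒ q = 1/5
P2 indiff ⇒ p·10+(1-p)·7 = p·0+(1-p)·9 ⇒ p(10) = (1-p)(2) ⇒ p = 1/6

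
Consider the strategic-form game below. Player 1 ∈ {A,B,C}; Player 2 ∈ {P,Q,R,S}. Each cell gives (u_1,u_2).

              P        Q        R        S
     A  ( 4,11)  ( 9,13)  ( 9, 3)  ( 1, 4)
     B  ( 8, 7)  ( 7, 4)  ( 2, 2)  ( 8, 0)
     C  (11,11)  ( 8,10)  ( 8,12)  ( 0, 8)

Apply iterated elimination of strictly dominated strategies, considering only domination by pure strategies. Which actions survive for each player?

P2 drop S (P beats it: A:11>4 B:7>0 C:11>8)
P1 drop B (C beats it: P:11>8 Q:8>7 R:8>2)
P1→{A,C} P2→{P,Q,R}

Survivors P1:{A,C} P2:{P,Q,R}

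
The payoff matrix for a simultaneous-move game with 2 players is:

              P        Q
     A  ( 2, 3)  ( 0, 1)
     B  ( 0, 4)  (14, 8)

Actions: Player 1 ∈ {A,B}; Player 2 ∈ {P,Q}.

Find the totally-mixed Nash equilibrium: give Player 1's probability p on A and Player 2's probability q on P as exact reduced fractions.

P1 indiff ⇒ q·2+(1-q)·0 = q·0+(1-q)·14 ⇒ q(2) = (1-q)(14) ⇒ q = 7/8
P2 indiff ⇒ p·3+(1-p)·4 = p·1+(1-p)·8 ⇒ p(2) = (1-p)(4) ⇒ p = 2/3

P1 mixes 2/3 on A; P2 mixes 7/8 on P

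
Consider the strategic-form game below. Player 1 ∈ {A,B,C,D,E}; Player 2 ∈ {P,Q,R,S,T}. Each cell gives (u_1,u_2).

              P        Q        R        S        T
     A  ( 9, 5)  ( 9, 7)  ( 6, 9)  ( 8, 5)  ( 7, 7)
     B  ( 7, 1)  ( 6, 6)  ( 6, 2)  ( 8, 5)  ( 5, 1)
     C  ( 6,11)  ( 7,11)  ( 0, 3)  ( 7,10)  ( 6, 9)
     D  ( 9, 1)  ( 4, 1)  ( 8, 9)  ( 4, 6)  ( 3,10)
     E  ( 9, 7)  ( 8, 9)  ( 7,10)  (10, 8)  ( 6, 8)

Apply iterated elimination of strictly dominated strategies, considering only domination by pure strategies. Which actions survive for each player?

P1 drop B (E beats it: P:9>7 Q:8>6 R:7>6 S:10>8 T:6>5)
P1 drop C (A beats it: P:9>6 Q:9>7 R:6>0 S:8>7 T:7>6)
P2 drop P (R beats it: A:9>5 D:9>1 E:10>7)
P2 drop Q (R beats it: A:9>7 D:9>1 E:10>9)
P2 drop S (R beats it: A:9>5 D:9>6 E:10>8)
P1→{A,D,E} P2→{R,T}

Remaining: P1:{A,D,E} P2:{R,T}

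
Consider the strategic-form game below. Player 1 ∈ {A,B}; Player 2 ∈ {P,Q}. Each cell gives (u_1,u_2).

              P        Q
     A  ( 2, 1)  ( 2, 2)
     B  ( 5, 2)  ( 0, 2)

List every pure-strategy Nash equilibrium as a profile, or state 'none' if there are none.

(A,P): not NE [P1→B gives 5>2; P2→Q gives 2>1]
(A,Q): NE
(B,P): NE
(B,Q): not NE [P1→A gives 2>0]

Nash profiles: (A,Q), (B,P)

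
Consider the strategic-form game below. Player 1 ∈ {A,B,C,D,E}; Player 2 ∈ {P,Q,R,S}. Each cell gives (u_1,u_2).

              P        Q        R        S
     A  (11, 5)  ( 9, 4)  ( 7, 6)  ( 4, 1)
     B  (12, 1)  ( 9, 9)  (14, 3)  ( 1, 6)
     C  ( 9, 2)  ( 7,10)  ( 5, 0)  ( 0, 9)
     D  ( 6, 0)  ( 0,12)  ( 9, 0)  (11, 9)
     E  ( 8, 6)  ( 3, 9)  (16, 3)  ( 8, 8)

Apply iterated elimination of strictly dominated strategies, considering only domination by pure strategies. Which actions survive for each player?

P1 drop C (A beats it: P:11>9 Q:9>7 R:7>5 S:4>0)
P2 drop S (Q beats it: A:4>1 B:9>6 D:12>9 E:9>8)
P1 drop D (B beats it: P:12>6 Q:9>0 R:14>9)
P1→{A,B,E} P2→{P,Q,R}

IESDS → P1:{A,B,E} P2:{P,Q,R}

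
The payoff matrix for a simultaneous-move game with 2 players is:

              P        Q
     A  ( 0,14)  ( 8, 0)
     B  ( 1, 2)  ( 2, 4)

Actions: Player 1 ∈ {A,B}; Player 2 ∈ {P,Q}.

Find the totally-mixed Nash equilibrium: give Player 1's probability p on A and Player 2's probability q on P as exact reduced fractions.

(p,q) = (1/8, 6/7)

P1 indiff ⇒ q·0+(1-q)·8 = q·1+(1-q)·2 ⇒ q(-1) = (1-q)(-6) ⇒ q = 6/7
P2 indiff ⇒ p·14+(1-p)·2 = p·0+(1-p)·4 ⇒ p(14) = (1-p)(2) ⇒ p = 1/8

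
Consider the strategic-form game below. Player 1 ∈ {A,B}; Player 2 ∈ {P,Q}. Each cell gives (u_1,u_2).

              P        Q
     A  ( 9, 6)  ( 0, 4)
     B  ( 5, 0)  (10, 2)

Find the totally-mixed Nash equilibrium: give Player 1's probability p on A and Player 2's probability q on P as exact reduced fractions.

P1 mixes 1/2 on A; P2 mixes 5/7 on P

P1 indiff ⇒ q·9+(1-q)·0 = q·5+(1-q)·10 ⇒ q(4) = (1-q)(10) ⇒ q = 5/7
P2 indiff ⇒ p·6+(1-p)·0 = p·4+(1-p)·2 ⇒ p(2) = (1-p)(2) ⇒ p = 1/2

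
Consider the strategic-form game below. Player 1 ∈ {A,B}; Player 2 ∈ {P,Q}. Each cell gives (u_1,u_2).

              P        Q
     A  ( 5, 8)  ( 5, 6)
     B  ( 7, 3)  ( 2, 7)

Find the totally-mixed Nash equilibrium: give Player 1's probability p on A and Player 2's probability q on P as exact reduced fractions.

P1 indiff ⇒ q·5+(1-q)·5 = q·7+(1-q)·2 ⇒ q(-2) = (1-q)(-3) ⇒ q = 3/5
P2 indiff ⇒ p·8+(1-p)·3 = p·6+(1-p)·7 ⇒ p(2) = (1-p)(4) ⇒ p = 2/3

p=2/3, q=3/5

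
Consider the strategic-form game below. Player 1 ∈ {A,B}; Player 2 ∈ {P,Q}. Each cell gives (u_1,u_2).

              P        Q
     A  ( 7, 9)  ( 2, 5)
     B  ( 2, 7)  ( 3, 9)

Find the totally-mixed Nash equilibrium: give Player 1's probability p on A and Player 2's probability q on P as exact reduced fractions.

(p,q) = (1/3, 1/6)

P1 indiff ⇒ q·7+(1-q)·2 = q·2+(1-q)·3 ⇒ q(5) = (1-q)(1) ⇒ q = 1/6
P2 indiff ⇒ p·9+(1-p)·7 = p·5+(1-p)·9 ⇒ p(4) = (1-p)(2) ⇒ p = 1/3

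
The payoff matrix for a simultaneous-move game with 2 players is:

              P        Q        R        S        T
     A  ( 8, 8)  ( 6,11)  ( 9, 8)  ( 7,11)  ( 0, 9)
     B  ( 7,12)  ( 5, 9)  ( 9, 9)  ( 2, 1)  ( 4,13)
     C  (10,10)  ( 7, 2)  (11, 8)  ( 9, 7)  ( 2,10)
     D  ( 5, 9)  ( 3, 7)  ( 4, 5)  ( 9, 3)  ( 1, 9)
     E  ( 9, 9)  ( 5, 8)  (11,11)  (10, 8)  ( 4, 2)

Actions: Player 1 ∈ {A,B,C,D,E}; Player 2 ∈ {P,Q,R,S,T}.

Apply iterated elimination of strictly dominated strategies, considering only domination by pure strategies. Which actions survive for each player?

P1 drop A (C beats it: P:10>8 Q:7>6 R:11>9 S:9>7 T:2>0)
P1 drop D (E beats it: P:9>5 Q:5>3 R:11>4 S:10>9 T:4>1)
P2 drop Q (P beats it: B:12>9 C:10>2 E:9>8)
P2 drop S (P beats it: B:12>1 C:10>7 E:9>8)
P1→{B,C,E} P2→{P,R,T}

IESDS → P1:{B,C,E} P2:{P,R,T}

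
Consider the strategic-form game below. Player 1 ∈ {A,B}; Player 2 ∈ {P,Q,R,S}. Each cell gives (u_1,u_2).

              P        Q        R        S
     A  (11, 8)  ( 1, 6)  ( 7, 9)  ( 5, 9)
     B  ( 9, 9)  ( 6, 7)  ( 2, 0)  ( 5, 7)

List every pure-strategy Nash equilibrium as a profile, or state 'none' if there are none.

(A,P): not NE [P2→S gives 9>8]
(A,Q): not NE [P1→B gives 6>1; P2→S gives 9>6]
(A,R): NE
(A,S): NE
(B,P): not NE [P1→A gives 11>9]
(B,Q): not NE [P2→P gives 9>7]
(B,R): not NE [P1→A gives 7>2; P2→P gives 9>0]
(B,S): not NE [P2→P gives 9>7]

NE set: (A,R), (A,S)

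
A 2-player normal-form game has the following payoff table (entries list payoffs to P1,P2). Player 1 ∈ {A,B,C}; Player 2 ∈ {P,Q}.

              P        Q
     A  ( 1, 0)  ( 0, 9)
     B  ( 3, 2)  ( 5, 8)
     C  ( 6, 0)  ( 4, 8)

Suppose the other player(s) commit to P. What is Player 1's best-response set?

u_1(A vs P) = 1
u_1(B vs P) = 3
u_1(C vs P) = 6
max payoff 6 at {C}

P1 best: {C}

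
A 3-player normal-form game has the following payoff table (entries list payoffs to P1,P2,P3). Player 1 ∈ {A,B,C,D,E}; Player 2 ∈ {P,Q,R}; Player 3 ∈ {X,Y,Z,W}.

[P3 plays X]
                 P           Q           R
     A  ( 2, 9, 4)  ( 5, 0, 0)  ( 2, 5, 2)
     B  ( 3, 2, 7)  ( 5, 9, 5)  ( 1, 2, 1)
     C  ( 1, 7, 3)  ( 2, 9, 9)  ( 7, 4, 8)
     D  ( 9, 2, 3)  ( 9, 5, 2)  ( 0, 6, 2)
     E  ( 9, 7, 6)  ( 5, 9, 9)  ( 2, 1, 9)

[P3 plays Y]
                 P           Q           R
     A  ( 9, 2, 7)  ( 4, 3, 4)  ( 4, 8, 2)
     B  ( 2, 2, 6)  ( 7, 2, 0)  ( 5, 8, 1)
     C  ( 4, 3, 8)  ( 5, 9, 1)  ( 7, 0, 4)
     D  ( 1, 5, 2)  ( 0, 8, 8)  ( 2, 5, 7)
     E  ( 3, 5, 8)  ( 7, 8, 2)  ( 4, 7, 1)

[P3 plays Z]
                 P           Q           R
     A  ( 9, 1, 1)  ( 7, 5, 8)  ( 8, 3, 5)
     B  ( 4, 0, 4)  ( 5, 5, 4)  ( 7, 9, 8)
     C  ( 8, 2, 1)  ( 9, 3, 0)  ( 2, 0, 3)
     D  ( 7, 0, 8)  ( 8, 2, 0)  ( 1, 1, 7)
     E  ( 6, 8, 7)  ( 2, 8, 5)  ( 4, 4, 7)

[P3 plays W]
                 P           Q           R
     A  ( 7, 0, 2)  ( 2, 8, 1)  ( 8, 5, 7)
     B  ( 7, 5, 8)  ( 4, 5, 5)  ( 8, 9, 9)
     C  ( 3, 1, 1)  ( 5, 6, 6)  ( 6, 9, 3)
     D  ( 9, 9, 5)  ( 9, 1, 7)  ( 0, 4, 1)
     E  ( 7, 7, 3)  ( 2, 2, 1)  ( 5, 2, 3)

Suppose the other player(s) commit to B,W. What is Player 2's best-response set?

BR_2 = {R}

u_2(P vs B,W) = 5
u_2(Q vs B,W) = 5
u_2(R vs B,W) = 9
max payoff 9 at {R}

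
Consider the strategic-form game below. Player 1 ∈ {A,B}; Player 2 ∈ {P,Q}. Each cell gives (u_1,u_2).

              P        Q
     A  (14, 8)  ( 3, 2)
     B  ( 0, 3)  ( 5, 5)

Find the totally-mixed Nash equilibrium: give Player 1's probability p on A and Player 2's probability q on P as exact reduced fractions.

(p,q) = (1/4, 1/8)

P1 indiff ⇒ q·14+(1-q)·3 = q·0+(1-q)·5 ⇒ q(14) = (1-q)(2) ⇒ q = 1/8
P2 indiff ⇒ p·8+(1-p)·3 = p·2+(1-p)·5 ⇒ p(6) = (1-p)(2) ⇒ p = 1/4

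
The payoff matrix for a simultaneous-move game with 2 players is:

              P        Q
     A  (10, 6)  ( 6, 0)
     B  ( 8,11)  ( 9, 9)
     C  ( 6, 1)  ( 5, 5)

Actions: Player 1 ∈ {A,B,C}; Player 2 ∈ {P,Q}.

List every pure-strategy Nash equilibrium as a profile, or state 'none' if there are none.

(A,P): NE
(A,Q): not NE [P1→B gives 9>6; P2→P gives 6>0]
(B,P): not NE [P1→A gives 10>8]
(B,Q): not NE [P2→P gives 11>9]
(C,P): not NE [P1→A gives 10>6; P2→Q gives 5>1]
(C,Q): not NE [P1→B gives 9>5]

Nash profiles: (A,P)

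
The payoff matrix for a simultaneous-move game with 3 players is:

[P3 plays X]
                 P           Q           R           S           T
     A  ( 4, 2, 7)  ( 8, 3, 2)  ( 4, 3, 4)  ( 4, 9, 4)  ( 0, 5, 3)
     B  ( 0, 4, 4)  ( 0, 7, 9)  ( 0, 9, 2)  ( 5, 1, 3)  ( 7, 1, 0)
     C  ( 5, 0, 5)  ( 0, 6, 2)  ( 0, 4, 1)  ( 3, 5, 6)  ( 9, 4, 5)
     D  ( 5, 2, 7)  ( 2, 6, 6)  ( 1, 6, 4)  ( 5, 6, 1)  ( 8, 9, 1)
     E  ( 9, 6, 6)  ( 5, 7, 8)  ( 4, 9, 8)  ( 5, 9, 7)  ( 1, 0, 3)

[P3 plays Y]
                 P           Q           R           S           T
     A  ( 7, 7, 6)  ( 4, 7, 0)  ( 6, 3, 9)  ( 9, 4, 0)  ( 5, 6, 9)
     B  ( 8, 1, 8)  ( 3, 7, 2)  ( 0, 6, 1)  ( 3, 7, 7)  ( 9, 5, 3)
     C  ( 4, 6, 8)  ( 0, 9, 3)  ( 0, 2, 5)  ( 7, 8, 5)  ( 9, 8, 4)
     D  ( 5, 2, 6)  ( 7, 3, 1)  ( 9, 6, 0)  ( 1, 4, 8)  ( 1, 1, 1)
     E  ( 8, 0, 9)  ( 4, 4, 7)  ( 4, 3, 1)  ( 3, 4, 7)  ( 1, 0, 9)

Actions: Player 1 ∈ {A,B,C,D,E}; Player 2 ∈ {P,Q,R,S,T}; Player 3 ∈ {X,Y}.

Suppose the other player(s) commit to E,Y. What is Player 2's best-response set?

argmax u_2 = {Q,S}

u_2(P vs E,Y) = 0
u_2(Q vs E,Y) = 4
u_2(R vs E,Y) = 3
u_2(S vs E,Y) = 4
u_2(T vs E,Y) = 0
max payoff 4 at {Q,S}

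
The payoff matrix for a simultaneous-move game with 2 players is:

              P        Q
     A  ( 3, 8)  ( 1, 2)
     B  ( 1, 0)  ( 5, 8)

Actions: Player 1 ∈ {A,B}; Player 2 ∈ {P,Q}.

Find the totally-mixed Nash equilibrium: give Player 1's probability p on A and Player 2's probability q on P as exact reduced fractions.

P1 indiff ⇒ q·3+(1-q)·1 = q·1+(1-q)·5 ⇒ q(2) = (1-q)(4) ⇒ q = 2/3
P2 indiff ⇒ p·8+(1-p)·0 = p·2+(1-p)·8 ⇒ p(6) = (1-p)(8) ⇒ p = 4/7

P1 mixes 4/7 on A; P2 mixes 2/3 on P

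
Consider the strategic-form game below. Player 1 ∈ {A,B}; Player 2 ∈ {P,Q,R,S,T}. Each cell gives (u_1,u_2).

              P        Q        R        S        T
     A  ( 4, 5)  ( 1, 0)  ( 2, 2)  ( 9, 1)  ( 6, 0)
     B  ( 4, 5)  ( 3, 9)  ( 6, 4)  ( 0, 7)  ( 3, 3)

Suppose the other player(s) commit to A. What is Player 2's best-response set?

u_2(P vs A) = 5
u_2(Q vs A) = 0
u_2(R vs A) = 2
u_2(S vs A) = 1
u_2(T vs A) = 0
max payoff 5 at {P}

BR_2 = {P}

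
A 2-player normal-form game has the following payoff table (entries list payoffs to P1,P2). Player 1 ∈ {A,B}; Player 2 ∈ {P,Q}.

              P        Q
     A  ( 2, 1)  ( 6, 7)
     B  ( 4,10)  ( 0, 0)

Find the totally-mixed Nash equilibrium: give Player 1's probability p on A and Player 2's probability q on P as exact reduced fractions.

P1 mixes 5/8 on A; P2 mixes 3/4 on P

P1 indiff ⇒ q·2+(1-q)·6 = q·4+(1-q)·0 ⇒ q(-2) = (1-q)(-6) ⇒ q = 3/4
P2 indiff ⇒ p·1+(1-p)·10 = p·7+(1-p)·0 ⇒ p(-6) = (1-p)(-10) ⇒ p = 5/8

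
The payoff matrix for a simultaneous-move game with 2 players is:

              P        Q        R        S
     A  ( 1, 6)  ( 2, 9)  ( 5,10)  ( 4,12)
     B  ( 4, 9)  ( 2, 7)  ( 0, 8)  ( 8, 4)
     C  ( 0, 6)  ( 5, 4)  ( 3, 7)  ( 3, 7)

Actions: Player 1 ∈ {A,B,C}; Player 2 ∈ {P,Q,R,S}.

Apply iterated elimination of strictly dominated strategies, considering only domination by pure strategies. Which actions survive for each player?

Survivors P1:{A,B} P2:{P,R,S}

P2 drop Q (R beats it: A:10>9 B:8>7 C:7>4)
P1 drop C (A beats it: P:1>0 R:5>3 S:4>3)
P1→{A,B} P2→{P,R,S}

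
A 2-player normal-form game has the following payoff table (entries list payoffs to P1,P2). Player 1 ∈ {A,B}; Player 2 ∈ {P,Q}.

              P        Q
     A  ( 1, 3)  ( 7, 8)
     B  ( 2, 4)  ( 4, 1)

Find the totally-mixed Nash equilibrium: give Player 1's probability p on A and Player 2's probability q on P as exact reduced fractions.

p=3/8, q=3/4

P1 indiff ⇒ q·1+(1-q)·7 = q·2+(1-q)·4 ⇒ q(-1) = (1-q)(-3) ⇒ q = 3/4
P2 indiff ⇒ p·3+(1-p)·4 = p·8+(1-p)·1 ⇒ p(-5) = (1-p)(-3) ⇒ p = 3/8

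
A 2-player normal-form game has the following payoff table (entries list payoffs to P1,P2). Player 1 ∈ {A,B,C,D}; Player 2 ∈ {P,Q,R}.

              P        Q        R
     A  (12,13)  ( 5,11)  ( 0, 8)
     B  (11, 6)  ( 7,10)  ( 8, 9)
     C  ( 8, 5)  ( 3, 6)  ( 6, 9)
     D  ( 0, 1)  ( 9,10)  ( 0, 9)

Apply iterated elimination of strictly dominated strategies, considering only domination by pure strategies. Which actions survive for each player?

Survivors P1:{A,B,D} P2:{P,Q}

P1 drop C (B beats it: P:11>8 Q:7>3 R:8>6)
P2 drop R (Q beats it: A:11>8 B:10>9 D:10>9)
P1→{A,B,D} P2→{P,Q}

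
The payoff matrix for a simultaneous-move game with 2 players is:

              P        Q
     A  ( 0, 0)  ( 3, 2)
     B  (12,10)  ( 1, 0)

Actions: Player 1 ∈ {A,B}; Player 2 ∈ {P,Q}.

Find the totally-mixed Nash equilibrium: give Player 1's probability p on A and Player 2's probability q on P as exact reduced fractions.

P1 indiff ⇒ q·0+(1-q)·3 = q·12+(1-q)·1 ⇒ q(-12) = (1-q)(-2) ⇒ q = 1/7
P2 indiff ⇒ p·0+(1-p)·10 = p·2+(1-p)·0 ⇒ p(-2) = (1-p)(-10) ⇒ p = 5/6

(p,q) = (5/6, 1/7)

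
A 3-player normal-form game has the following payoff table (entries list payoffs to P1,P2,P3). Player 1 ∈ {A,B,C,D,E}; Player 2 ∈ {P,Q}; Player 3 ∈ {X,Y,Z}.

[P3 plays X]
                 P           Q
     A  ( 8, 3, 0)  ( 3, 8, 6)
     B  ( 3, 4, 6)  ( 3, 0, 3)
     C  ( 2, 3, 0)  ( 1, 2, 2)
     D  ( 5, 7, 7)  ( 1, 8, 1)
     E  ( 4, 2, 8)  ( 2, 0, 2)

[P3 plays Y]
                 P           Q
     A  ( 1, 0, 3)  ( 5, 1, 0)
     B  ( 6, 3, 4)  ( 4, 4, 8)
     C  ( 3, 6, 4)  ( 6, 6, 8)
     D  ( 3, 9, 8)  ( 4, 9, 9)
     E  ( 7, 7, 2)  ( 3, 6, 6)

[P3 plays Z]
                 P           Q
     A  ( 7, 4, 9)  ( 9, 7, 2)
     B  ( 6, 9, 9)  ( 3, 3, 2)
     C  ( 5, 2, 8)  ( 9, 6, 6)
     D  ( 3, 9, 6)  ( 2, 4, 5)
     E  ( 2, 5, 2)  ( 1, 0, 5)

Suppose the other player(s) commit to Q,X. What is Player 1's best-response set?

BR_1 = {A,B}

u_1(A vs Q,X) = 3
u_1(B vs Q,X) = 3
u_1(C vs Q,X) = 1
u_1(D vs Q,X) = 1
u_1(E vs Q,X) = 2
max payoff 3 at {A,B}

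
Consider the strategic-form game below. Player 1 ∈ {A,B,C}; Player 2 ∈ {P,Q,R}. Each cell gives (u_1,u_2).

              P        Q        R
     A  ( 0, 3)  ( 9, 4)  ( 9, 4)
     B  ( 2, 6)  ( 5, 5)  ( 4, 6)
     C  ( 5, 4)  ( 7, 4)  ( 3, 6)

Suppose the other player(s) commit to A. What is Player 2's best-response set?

u_2(P vs A) = 3
u_2(Q vs A) = 4
u_2(R vs A) = 4
max payoff 4 at {Q,R}

P2 best: {Q,R}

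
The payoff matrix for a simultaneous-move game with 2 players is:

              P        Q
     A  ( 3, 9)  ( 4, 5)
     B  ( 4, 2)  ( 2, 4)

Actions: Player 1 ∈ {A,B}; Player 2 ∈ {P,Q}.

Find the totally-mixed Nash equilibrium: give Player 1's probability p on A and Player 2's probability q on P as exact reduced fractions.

(p,q) = (1/3, 2/3)

P1 indiff ⇒ q·3+(1-q)·4 = q·4+(1-q)·2 ⇒ q(-1) = (1-q)(-2) ⇒ q = 2/3
P2 indiff ⇒ p·9+(1-p)·2 = p·5+(1-p)·4 ⇒ p(4) = (1-p)(2) ⇒ p = 1/3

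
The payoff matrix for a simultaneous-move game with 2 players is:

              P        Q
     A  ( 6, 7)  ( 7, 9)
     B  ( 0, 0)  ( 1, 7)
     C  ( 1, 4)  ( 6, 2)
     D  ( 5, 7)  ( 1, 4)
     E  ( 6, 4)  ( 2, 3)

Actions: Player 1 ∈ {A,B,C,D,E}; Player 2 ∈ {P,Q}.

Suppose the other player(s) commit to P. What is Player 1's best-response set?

u_1(A vs P) = 6
u_1(B vs P) = 0
u_1(C vs P) = 1
u_1(D vs P) = 5
u_1(E vs P) = 6
max payoff 6 at {A,E}

BR_1 = {A,E}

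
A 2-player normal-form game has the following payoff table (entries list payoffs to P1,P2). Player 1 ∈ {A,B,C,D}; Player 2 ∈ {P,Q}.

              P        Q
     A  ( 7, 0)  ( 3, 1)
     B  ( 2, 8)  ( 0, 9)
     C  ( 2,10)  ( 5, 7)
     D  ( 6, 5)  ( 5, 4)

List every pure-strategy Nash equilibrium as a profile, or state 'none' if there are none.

Equilibria: none

(A,P): not NE [P2→Q gives 1>0]
(A,Q): not NE [P1→D gives 5>3]
(B,P): not NE [P1→A gives 7>2; P2→Q gives 9>8]
(B,Q): not NE [P1→D gives 5>0]
(C,P): not NE [P1→A gives 7>2]
(C,Q): not NE [P2→P gives 10>7]
(D,P): not NE [P1→A gives 7>6]
(D,Q): not NE [P2→P gives 5>4]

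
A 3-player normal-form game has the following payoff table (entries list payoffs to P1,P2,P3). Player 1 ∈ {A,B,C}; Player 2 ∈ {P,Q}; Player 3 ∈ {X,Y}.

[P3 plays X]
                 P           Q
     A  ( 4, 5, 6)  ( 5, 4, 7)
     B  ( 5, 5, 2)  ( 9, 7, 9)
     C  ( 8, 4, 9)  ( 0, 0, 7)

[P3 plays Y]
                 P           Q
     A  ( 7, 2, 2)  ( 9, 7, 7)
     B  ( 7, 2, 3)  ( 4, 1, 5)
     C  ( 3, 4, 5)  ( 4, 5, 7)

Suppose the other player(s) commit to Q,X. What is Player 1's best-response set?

u_1(A vs Q,X) = 5
u_1(B vs Q,X) = 9
u_1(C vs Q,X) = 0
max payoff 9 at {B}

BR_1 = {B}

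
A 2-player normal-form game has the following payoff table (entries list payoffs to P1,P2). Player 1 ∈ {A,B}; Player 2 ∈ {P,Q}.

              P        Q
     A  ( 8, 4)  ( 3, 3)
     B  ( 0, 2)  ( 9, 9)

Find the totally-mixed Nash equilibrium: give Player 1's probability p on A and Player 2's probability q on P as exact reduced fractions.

P1 indiff ⇒ q·8+(1-q)·3 = q·0+(1-q)·9 ⇒ q(8) = (1-q)(6) ⇒ q = 3/7
P2 indiff ⇒ p·4+(1-p)·2 = p·3+(1-p)·9 ⇒ p(1) = (1-p)(7) ⇒ p = 7/8

P1 mixes 7/8 on A; P2 mixes 3/7 on P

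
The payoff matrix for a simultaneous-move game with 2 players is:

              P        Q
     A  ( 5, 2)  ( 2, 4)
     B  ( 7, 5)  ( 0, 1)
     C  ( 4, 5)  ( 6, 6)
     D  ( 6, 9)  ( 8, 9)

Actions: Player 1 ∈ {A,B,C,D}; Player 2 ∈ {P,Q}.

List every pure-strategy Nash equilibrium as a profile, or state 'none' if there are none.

(A,P): not NE [P1→B gives 7>5; P2→Q gives 4>2]
(A,Q): not NE [P1→D gives 8>2]
(B,P): NE
(B,Q): not NE [P1→D gives 8>0; P2→P gives 5>1]
(C,P): not NE [P1→B gives 7>4; P2→Q gives 6>5]
(C,Q): not NE [P1→D gives 8>6]
(D,P): not NE [P1→B gives 7>6]
(D,Q): NE

NE set: (B,P), (D,Q)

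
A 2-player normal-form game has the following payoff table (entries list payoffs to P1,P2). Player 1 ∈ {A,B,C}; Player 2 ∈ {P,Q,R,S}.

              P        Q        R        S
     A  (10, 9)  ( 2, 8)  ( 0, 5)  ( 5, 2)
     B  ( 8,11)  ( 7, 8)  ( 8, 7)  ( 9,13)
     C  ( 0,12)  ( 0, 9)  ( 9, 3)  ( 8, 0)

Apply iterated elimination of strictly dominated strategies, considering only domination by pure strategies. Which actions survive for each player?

P2 drop Q (P beats it: A:9>8 B:11>8 C:12>9)
P2 drop R (P beats it: A:9>5 B:11>7 C:12>3)
P1 drop C (B beats it: P:8>0 S:9>8)
P1→{A,B} P2→{P,S}

Survivors P1:{A,B} P2:{P,S}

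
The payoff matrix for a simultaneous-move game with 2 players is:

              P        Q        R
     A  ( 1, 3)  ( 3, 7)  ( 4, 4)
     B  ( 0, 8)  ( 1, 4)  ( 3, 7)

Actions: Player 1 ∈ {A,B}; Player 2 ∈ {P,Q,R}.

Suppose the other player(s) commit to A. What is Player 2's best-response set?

argmax u_2 = {Q}

u_2(P vs A) = 3
u_2(Q vs A) = 7
u_2(R vs A) = 4
max payoff 7 at {Q}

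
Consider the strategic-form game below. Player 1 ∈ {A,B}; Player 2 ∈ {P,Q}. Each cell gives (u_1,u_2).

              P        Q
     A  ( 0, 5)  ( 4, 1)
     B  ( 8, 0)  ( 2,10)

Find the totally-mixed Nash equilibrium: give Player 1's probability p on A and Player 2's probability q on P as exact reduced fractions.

P1 indiff ⇒ q·0+(1-q)·4 = q·8+(1-q)·2 ⇒ q(-8) = (1-q)(-2) ⇒ q = 1/5
P2 indiff ⇒ p·5+(1-p)·0 = p·1+(1-p)·10 ⇒ p(4) = (1-p)(10) ⇒ p = 5/7

(p,q) = (5/7, 1/5)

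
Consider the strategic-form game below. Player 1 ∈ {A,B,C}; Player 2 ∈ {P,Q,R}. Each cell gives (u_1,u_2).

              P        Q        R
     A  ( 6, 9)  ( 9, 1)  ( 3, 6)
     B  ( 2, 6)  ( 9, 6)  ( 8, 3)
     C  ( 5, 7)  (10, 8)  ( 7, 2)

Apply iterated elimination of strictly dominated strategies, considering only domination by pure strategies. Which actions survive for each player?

Remaining: P1:{A,C} P2:{P,Q}

P2 drop R (P beats it: A:9>6 B:6>3 C:7>2)
P1 drop B (C beats it: P:5>2 Q:10>9)
P1→{A,C} P2→{P,Q}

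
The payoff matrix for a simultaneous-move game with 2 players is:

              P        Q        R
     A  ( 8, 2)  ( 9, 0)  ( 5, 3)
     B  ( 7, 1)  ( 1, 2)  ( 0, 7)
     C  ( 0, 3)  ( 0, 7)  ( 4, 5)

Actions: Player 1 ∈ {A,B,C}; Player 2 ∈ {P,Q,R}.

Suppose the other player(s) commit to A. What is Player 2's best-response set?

argmax u_2 = {R}

u_2(P vs A) = 2
u_2(Q vs A) = 0
u_2(R vs A) = 3
max payoff 3 at {R}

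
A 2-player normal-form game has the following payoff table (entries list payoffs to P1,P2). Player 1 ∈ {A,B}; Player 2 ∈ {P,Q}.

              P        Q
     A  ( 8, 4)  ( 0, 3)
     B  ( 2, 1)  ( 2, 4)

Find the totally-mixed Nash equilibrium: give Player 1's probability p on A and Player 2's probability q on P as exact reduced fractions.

(p,q) = (3/4, 1/4)

P1 indiff ⇒ q·8+(1-q)·0 = q·2+(1-q)·2 ⇒ q(6) = (1-q)(2) ⇒ q = 1/4
P2 indiff ⇒ p·4+(1-p)·1 = p·3+(1-p)·4 ⇒ p(1) = (1-p)(3) ⇒ p = 3/4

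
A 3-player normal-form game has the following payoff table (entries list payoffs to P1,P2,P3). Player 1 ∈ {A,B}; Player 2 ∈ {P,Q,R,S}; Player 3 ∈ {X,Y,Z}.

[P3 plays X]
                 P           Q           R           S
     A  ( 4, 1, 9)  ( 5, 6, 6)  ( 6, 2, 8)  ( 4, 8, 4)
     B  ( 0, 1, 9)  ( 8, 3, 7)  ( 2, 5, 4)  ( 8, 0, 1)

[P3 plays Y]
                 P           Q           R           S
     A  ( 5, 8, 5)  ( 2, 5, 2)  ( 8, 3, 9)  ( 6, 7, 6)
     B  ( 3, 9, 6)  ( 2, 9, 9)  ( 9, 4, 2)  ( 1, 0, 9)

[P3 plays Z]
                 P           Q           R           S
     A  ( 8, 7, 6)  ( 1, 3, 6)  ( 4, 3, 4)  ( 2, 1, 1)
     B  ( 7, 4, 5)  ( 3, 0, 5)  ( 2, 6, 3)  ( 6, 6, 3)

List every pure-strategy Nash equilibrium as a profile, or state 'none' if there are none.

NE set: (B,Q,Y)

(A,P,X): not NE [P2→S gives 8>1]
(A,P,Y): not NE [P3→X gives 9>5]
(A,P,Z): not NE [P3→X gives 9>6]
(A,Q,X): not NE [P1→B gives 8>5; P2→S gives 8>6]
(A,Q,Y): not NE [P2→P gives 8>5; P3→Z gives 6>2]
(A,Q,Z): not NE [P1→B gives 3>1; P2→P gives 7>3]
(A,R,X): not NE [P2→S gives 8>2; P3→Y gives 9>8]
(A,R,Y): not NE [P1→B gives 9>8; P2→P gives 8>3]
(A,R,Z): not NE [P2→P gives 7>3; P3→Y gives 9>4]
(A,S,X): not NE [P1→B gives 8>4; P3→Y gives 6>4]
(A,S,Y): not NE [P2→P gives 8>7]
(A,S,Z): not NE [P1→B gives 6>2; P2→P gives 7>1; P3→Y gives 6>1]
(B,P,X): not NE [P1→A gives 4>0; P2→R gives 5>1]
(B,P,Y): not NE [P1→A gives 5>3; P3→X gives 9>6]
(B,P,Z): not NE [P1→A gives 8>7; P2→S gives 6>4; P3→X gives 9>5]
(B,Q,X): not NE [P2→R gives 5>3; P3→Y gives 9>7]
(B,Q,Y): NE
(B,Q,Z): not NE [P2→S gives 6>0; P3→Y gives 9>5]
(B,R,X): not NE [P1→A gives 6>2]
(B,R,Y): not NE [P2→Q gives 9>4; P3→X gives 4>2]
(B,R,Z): not NE [P1→A gives 4>2; P3→X gives 4>3]
(B,S,X): not NE [P2→R gives 5>0; P3→Y gives 9>1]
(B,S,Y): not NE [P1→A gives 6>1; P2→Q gives 9>0]
(B,S,Z): not NE [P3→Y gives 9>3]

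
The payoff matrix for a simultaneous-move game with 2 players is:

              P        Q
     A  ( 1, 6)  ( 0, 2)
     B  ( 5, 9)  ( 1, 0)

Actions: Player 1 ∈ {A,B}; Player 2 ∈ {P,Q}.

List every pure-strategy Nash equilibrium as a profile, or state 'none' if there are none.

(A,P): not NE [P1→B gives 5>1]
(A,Q): not NE [P1→B gives 1>0; P2→P gives 6>2]
(B,P): NE
(B,Q): not NE [P2→P gives 9>0]

Nash profiles: (B,P)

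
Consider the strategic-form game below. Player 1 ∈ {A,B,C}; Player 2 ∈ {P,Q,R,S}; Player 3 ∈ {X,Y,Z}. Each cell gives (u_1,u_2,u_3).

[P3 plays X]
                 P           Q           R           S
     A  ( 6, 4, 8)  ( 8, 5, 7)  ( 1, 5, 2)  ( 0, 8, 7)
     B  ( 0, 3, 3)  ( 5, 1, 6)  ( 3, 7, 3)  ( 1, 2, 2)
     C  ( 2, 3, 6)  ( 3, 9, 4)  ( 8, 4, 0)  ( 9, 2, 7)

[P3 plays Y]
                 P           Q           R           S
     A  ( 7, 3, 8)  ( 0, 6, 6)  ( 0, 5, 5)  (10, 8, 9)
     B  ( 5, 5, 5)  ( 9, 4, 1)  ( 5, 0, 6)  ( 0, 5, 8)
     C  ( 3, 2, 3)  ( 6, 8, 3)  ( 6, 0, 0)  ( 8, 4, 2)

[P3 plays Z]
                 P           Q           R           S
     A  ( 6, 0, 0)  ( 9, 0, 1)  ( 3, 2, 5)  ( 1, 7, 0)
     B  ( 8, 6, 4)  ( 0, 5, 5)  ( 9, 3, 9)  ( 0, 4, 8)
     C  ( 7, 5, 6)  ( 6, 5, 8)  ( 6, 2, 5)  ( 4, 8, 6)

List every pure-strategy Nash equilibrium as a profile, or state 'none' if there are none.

PSNE = {(A,S,Y)}

(A,P,X): not NE [P2→S gives 8>4]
(A,P,Y): not NE [P2→S gives 8>3]
(A,P,Z): not NE [P1→B gives 8>6; P2→S gives 7>0; P3→Y gives 8>0]
(A,Q,X): not NE [P2→S gives 8>5]
(A,Q,Y): not NE [P1→B gives 9>0; P2→S gives 8>6; P3→X gives 7>6]
(A,Q,Z): not NE [P2→S gives 7>0; P3→X gives 7>1]
(A,R,X): not NE [P1→C gives 8>1; P2→S gives 8>5; P3→Z gives 5>2]
(A,R,Y): not NE [P1→C gives 6>0; P2→S gives 8>5]
(A,R,Z): not NE [P1→B gives 9>3; P2→S gives 7>2]
(A,S,X): not NE [P1→C gives 9>0; P3→Y gives 9>7]
(A,S,Y): NE
(A,S,Z): not NE [P1→C gives 4>1; P3→Y gives 9>0]
(B,P,X): not NE [P1→A gives 6>0; P2→R gives 7>3; P3→Y gives 5>3]
(B,P,Y): not NE [P1→A gives 7>5]
(B,P,Z): not NE [P3→Y gives 5>4]
(B,Q,X): not NE [P1→A gives 8>5; P2→R gives 7>1]
(B,Q,Y): not NE [P2→S gives 5>4; P3→X gives 6>1]
(B,Q,Z): not NE [P1→A gives 9>0; P2→P gives 6>5; P3→X gives 6>5]
(B,R,X): not NE [P1→C gives 8>3; P3→Z gives 9>3]
(B,R,Y): not NE [P1→C gives 6>5; P2→S gives 5>0; P3→Z gives 9>6]
(B,R,Z): not NE [P2→P gives 6>3]
(B,S,X): not NE [P1→C gives 9>1; P2→R gives 7>2; P3→Z gives 8>2]
(B,S,Y): not NE [P1→A gives 10>0]
(B,S,Z): not NE [P1→C gives 4>0; P2→P gives 6>4]
(C,P,X): not NE [P1→A gives 6>2; P2→Q gives 9>3]
(C,P,Y): not NE [P1→A gives 7>3; P2→Q gives 8>2; P3→Z gives 6>3]
(C,P,Z): not NE [P1→B gives 8>7; P2→S gives 8>5]
(C,Q,X): not NE [P1→A gives 8>3; P3→Z gives 8>4]
(C,Q,Y): not NE [P1→B gives 9>6; P3→Z gives 8>3]
(C,Q,Z): not NE [P1→A gives 9>6; P2→S gives 8>5]
(C,R,X): not NE [P2→Q gives 9>4; P3→Z gives 5>0]
(C,R,Y): not NE [P2→Q gives 8>0; P3→Z gives 5>0]
(C,R,Z): not NE [P1→B gives 9>6; P2→S gives 8>2]
(C,S,X): not NE [P2→Q gives 9>2]
(C,S,Y): not NE [P1→A gives 10>8; P2→Q gives 8>4; P3→X gives 7>2]
(C,S,Z): not NE [P3→X gives 7>6]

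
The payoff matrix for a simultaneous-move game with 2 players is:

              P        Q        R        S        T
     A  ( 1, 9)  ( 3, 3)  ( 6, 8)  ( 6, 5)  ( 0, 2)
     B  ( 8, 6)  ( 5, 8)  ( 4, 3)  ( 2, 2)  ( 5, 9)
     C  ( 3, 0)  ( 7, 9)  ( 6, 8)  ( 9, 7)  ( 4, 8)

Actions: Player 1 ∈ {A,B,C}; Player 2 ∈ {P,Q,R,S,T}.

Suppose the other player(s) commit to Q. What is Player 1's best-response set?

BR_1 = {C}

u_1(A vs Q) = 3
u_1(B vs Q) = 5
u_1(C vs Q) = 7
max payoff 7 at {C}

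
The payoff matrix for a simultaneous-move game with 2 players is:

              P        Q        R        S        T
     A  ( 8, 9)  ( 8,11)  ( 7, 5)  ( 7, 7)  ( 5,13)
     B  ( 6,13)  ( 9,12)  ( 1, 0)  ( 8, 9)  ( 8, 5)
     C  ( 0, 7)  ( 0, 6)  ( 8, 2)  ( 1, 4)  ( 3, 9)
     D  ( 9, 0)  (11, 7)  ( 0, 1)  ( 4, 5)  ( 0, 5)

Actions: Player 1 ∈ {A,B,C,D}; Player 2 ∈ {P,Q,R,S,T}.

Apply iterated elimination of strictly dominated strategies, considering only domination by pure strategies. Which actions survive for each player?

P2 drop R (Q beats it: A:11>5 B:12>0 C:6>2 D:7>1)
P1 drop C (A beats it: P:8>0 Q:8>0 S:7>1 T:5>3)
P2 drop S (Q beats it: A:11>7 B:12>9 D:7>5)
P1→{A,B,D} P2→{P,Q,T}

Remaining: P1:{A,B,D} P2:{P,Q,T}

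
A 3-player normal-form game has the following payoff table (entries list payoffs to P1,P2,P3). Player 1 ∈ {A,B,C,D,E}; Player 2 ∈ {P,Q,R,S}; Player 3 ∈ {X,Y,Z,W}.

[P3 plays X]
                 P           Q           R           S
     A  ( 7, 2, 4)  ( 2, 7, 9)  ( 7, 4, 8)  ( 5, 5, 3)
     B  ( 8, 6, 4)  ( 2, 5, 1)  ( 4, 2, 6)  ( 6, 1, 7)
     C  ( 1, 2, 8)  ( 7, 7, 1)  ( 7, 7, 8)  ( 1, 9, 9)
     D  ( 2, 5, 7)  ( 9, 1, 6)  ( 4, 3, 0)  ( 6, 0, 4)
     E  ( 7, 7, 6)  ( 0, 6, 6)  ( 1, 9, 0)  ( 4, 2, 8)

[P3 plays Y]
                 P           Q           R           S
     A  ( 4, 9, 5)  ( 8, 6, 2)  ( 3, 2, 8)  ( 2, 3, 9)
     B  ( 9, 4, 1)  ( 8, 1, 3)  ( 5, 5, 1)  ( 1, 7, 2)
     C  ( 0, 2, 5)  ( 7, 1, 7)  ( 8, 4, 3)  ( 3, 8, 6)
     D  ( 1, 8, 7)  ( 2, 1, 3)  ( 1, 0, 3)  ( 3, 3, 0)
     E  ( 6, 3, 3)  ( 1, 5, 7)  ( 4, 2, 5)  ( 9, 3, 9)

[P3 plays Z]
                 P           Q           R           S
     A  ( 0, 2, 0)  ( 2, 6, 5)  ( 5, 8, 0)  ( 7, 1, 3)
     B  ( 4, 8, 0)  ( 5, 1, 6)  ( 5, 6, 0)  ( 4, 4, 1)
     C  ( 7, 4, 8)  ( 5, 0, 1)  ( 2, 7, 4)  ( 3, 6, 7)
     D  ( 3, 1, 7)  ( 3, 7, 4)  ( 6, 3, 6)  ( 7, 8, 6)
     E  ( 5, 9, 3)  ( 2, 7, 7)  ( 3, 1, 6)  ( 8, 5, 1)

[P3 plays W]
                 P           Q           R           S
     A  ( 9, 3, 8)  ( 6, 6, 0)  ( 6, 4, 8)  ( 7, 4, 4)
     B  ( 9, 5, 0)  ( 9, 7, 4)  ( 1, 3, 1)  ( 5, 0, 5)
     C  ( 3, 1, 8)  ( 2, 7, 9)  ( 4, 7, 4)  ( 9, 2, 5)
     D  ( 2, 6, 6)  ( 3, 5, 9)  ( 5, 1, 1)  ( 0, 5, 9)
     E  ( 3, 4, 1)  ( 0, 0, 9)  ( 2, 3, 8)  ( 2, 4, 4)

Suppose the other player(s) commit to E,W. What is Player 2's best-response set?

u_2(P vs E,W) = 4
u_2(Q vs E,W) = 0
u_2(R vs E,W) = 3
u_2(S vs E,W) = 4
max payoff 4 at {P,S}

P2 best: {P,S}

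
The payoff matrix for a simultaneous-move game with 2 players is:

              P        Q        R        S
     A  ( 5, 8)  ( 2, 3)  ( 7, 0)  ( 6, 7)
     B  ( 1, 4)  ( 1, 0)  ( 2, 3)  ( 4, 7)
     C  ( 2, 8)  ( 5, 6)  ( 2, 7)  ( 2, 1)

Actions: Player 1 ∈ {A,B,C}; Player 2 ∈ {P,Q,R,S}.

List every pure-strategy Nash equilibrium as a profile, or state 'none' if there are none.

(A,P): NE
(A,Q): not NE [P1→C gives 5>2; P2→P gives 8>3]
(A,R): not NE [P2→P gives 8>0]
(A,S): not NE [P2→P gives 8>7]
(B,P): not NE [P1→A gives 5>1; P2→S gives 7>4]
(B,Q): not NE [P1→C gives 5>1; P2→S gives 7>0]
(B,R): not NE [P1→A gives 7>2; P2→S gives 7>3]
(B,S): not NE [P1→A gives 6>4]
(C,P): not NE [P1→A gives 5>2]
(C,Q): not NE [P2→P gives 8>6]
(C,R): not NE [P1→A gives 7>2; P2→P gives 8>7]
(C,S): not NE [P1→A gives 6>2; P2→P gives 8>1]

PSNE = {(A,P)}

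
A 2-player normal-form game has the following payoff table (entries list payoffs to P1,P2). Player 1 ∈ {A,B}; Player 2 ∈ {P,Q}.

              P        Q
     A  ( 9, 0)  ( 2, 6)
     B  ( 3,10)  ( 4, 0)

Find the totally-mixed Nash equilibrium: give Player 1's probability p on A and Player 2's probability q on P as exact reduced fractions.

(p,q) = (5/8, 1/4)

P1 indiff ⇒ q·9+(1-q)·2 = q·3+(1-q)·4 ⇒ q(6) = (1-q)(2) ⇒ q = 1/4
P2 indiff ⇒ p·0+(1-p)·10 = p·6+(1-p)·0 ⇒ p(-6) = (1-p)(-10) ⇒ p = 5/8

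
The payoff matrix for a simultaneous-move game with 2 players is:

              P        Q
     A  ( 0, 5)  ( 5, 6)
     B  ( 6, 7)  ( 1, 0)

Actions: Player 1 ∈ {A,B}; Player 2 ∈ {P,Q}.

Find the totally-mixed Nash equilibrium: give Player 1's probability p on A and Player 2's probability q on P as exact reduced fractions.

p=7/8, q=2/5

P1 indiff ⇒ q·0+(1-q)·5 = q·6+(1-q)·1 ⇒ q(-6) = (1-q)(-4) ⇒ q = 2/5
P2 indiff ⇒ p·5+(1-p)·7 = p·6+(1-p)·0 ⇒ p(-1) = (1-p)(-7) ⇒ p = 7/8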